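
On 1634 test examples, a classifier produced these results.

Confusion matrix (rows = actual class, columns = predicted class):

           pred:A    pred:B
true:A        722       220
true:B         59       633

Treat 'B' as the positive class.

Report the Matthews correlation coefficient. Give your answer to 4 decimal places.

MCC = (TP·TN − FP·FN) / √((TP+FP)(TP+FN)(TN+FP)(TN+FN))
Numerator = 633·722 − 220·59 = 444046
Denominator = √(853·692·942·781) = √434267233752 = 658989.5551
MCC = 444046 / 658989.5551 = 0.6738

0.6738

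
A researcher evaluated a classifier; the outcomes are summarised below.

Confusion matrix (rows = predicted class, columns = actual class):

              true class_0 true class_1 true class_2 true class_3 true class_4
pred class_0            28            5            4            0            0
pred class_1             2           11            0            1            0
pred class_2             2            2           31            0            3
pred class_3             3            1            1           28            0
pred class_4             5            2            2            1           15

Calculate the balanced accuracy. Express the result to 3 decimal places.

Balanced accuracy = mean of per-class recall.
  class_0: recall = 28/40 = 0.7000
  class_1: recall = 11/21 = 0.5238
  class_2: recall = 31/38 = 0.8158
  class_3: recall = 28/30 = 0.9333
  class_4: recall = 15/18 = 0.8333
Mean = (0.7000 + 0.5238 + 0.8158 + 0.9333 + 0.8333) / 5 = 0.761

0.761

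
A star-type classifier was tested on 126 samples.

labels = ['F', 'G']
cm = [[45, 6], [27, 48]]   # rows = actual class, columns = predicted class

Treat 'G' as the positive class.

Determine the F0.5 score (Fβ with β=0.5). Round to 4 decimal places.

0.8247

Fβ = (1+β²)·TP / ((1+β²)·TP + β²·FN + FP), with β²=1/4
= 1.25·48 / (1.25·48 + 0.25·27 + 6) = 0.8247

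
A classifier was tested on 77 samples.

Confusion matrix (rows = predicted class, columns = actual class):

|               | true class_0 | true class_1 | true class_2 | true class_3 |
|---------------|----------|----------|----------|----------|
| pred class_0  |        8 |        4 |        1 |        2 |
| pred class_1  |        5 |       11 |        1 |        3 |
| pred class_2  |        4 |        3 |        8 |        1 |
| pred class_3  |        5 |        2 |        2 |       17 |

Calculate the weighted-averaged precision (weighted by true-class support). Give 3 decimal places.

Per-class precision (TP/(TP+FP)):
  class_0: TP=8, FP=4+1+2=7 → 8/15 = 0.5333
  class_1: TP=11, FP=5+1+3=9 → 11/20 = 0.5500
  class_2: TP=8, FP=4+3+1=8 → 8/16 = 0.5000
  class_3: TP=17, FP=5+2+2=9 → 17/26 = 0.6538
Weighted-precision = Σ (supportᵢ/N)·precisionᵢ with N=77: (22/77)·0.5333 + (20/77)·0.5500 + (12/77)·0.5000 + (23/77)·0.6538 = 0.568

0.568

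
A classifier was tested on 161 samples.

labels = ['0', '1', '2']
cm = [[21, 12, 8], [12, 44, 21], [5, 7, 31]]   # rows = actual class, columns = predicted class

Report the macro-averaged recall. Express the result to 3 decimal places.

Per-class recall (TP/(TP+FN)):
  0: TP=21, FN=12+8=20 → 21/41 = 0.5122
  1: TP=44, FN=12+21=33 → 44/77 = 0.5714
  2: TP=31, FN=5+7=12 → 31/43 = 0.7209
Macro-recall = mean = (0.5122 + 0.5714 + 0.7209) / 3 = 0.602

0.602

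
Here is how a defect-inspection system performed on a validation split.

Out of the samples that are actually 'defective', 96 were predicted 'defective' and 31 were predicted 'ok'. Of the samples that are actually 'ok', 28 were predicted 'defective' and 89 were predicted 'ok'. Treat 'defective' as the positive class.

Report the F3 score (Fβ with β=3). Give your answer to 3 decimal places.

0.758

Fβ = (1+β²)·TP / ((1+β²)·TP + β²·FN + FP), with β²=9
= 10·96 / (10·96 + 9·31 + 28) = 0.758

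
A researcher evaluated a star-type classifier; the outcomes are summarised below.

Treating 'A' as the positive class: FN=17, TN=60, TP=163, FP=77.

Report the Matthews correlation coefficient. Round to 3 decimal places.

0.397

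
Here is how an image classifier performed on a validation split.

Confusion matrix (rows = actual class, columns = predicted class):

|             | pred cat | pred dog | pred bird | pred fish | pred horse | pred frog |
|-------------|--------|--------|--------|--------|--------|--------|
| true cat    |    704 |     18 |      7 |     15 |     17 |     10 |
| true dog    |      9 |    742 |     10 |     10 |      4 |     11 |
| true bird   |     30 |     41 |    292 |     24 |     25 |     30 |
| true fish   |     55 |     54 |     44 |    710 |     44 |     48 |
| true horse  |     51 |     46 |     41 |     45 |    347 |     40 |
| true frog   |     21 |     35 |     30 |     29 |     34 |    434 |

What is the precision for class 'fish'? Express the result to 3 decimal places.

Take TP from the diagonal, FP from the rest of the 'fish' prediction marginal, FN from the rest of the 'fish' actual marginal.
precision = TP/(TP+FP).
fish: TP=710, FP=15+10+24+45+29=123 → 710/833 = 0.8523

0.852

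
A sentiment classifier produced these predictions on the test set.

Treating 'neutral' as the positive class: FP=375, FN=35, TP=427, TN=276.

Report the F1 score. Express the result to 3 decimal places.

Precision = TP/(TP+FP) = 427/802 = 0.5324
Recall = TP/(TP+FN) = 427/462 = 0.9242
F1 = 2·TP/(2·TP+FP+FN) = 854/1264 = 0.676

0.676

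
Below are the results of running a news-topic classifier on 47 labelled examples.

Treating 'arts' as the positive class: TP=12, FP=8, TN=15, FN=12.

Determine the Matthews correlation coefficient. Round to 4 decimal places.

0.1539

MCC = (TP·TN − FP·FN) / √((TP+FP)(TP+FN)(TN+FP)(TN+FN))
Numerator = 12·15 − 8·12 = 84
Denominator = √(20·24·23·27) = √298080 = 545.9670
MCC = 84 / 545.9670 = 0.1539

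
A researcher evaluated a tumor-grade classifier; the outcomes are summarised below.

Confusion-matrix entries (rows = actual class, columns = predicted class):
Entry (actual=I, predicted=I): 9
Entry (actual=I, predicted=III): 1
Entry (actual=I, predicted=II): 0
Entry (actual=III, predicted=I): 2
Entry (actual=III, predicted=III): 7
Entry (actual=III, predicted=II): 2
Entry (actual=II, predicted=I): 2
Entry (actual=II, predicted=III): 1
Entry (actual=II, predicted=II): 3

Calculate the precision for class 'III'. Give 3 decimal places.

Take TP from the diagonal, FP from the rest of the 'III' prediction marginal, FN from the rest of the 'III' actual marginal.
precision = TP/(TP+FP).
III: TP=7, FP=1+1=2 → 7/9 = 0.7778

0.778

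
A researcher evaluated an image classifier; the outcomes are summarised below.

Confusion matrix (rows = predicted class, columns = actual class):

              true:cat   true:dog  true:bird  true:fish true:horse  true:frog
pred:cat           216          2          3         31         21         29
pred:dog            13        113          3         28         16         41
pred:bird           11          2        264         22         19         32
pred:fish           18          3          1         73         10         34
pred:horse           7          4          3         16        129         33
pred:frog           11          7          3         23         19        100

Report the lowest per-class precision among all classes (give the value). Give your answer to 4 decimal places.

Per-class precision (TP/(TP+FP)):
  cat: TP=216, FP=2+3+31+21+29=86 → 216/302 = 0.71523
  dog: TP=113, FP=13+3+28+16+41=101 → 113/214 = 0.52804
  bird: TP=264, FP=11+2+22+19+32=86 → 264/350 = 0.75429
  fish: TP=73, FP=18+3+1+10+34=66 → 73/139 = 0.52518
  horse: TP=129, FP=7+4+3+16+33=63 → 129/192 = 0.67188
  frog: TP=100, FP=11+7+3+23+19=63 → 100/163 = 0.61350
Lowest is class 'fish' with precision = 0.5252.

0.5252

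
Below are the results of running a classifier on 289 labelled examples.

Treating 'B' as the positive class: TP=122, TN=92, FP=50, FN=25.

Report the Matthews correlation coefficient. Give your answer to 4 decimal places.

0.4866

MCC = (TP·TN − FP·FN) / √((TP+FP)(TP+FN)(TN+FP)(TN+FN))
Numerator = 122·92 − 50·25 = 9974
Denominator = √(172·147·142·117) = √420068376 = 20495.5697
MCC = 9974 / 20495.5697 = 0.4866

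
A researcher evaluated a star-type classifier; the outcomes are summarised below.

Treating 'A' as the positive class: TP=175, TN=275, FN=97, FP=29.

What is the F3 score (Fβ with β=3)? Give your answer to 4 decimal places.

Fβ = (1+β²)·TP / ((1+β²)·TP + β²·FN + FP), with β²=9
= 10·175 / (10·175 + 9·97 + 29) = 0.6599

0.6599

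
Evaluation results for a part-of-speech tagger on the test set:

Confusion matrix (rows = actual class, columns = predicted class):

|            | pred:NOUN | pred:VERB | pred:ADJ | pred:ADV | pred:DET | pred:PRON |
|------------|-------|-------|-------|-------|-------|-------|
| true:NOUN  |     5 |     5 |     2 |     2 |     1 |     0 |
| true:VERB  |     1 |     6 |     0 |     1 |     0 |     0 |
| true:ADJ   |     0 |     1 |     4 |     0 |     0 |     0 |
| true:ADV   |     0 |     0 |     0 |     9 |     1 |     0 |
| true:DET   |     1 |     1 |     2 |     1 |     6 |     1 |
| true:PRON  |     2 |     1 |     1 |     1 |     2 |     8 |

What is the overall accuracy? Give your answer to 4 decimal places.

Accuracy = trace / total = (5+6+4+9+6+8=38) / 65 = 38/65 = 0.5846

0.5846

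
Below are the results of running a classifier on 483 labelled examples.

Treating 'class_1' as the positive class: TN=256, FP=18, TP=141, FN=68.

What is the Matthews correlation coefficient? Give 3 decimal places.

MCC = (TP·TN − FP·FN) / √((TP+FP)(TP+FN)(TN+FP)(TN+FN))
Numerator = 141·256 − 18·68 = 34872
Denominator = √(159·209·274·324) = √2950115256 = 54314.9635
MCC = 34872 / 54314.9635 = 0.642

0.642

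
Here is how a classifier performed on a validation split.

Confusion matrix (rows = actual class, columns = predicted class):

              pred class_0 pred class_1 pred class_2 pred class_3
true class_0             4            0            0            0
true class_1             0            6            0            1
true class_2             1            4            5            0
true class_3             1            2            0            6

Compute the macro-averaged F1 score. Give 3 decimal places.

0.712

Per-class F1 score (2·TP/(2·TP+FP+FN)):
  class_0: TP=4, FP=0+1+1=2, FN=0+0+0=0 → 8/10 = 0.8000
  class_1: TP=6, FP=0+4+2=6, FN=0+0+1=1 → 12/19 = 0.6316
  class_2: TP=5, FP=0+0+0=0, FN=1+4+0=5 → 10/15 = 0.6667
  class_3: TP=6, FP=0+1+0=1, FN=1+2+0=3 → 12/16 = 0.7500
Macro-F1 score = mean = (0.8000 + 0.6316 + 0.6667 + 0.7500) / 4 = 0.712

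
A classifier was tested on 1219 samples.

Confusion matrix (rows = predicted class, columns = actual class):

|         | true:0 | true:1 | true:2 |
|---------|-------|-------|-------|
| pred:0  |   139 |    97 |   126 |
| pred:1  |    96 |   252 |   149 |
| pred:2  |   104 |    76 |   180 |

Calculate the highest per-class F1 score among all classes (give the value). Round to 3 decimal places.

0.547

Per-class F1 score (2·TP/(2·TP+FP+FN)):
  0: TP=139, FP=97+126=223, FN=96+104=200 → 278/701 = 0.3966
  1: TP=252, FP=96+149=245, FN=97+76=173 → 504/922 = 0.5466
  2: TP=180, FP=104+76=180, FN=126+149=275 → 360/815 = 0.4417
Highest is class '1' with F1 score = 0.547.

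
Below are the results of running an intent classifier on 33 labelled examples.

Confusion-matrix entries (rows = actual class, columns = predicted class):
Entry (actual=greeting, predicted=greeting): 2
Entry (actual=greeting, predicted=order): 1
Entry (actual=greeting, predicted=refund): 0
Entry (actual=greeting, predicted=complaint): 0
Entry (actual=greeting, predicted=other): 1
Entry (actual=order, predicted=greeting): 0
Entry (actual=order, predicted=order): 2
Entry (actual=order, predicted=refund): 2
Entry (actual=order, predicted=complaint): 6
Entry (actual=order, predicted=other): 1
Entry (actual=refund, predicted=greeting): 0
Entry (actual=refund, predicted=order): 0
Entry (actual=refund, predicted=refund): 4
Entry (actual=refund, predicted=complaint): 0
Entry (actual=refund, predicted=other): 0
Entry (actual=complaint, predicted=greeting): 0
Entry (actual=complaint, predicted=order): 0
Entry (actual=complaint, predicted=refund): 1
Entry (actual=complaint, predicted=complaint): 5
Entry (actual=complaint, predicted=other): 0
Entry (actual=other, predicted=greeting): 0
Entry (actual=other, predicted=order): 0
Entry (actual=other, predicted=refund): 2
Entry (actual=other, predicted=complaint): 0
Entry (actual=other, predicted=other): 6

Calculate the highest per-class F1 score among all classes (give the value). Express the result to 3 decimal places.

0.750

Per-class F1 score (2·TP/(2·TP+FP+FN)):
  greeting: TP=2, FP=0+0+0+0=0, FN=1+0+0+1=2 → 4/6 = 0.6667
  order: TP=2, FP=1+0+0+0=1, FN=0+2+6+1=9 → 4/14 = 0.2857
  refund: TP=4, FP=0+2+1+2=5, FN=0+0+0+0=0 → 8/13 = 0.6154
  complaint: TP=5, FP=0+6+0+0=6, FN=0+0+1+0=1 → 10/17 = 0.5882
  other: TP=6, FP=1+1+0+0=2, FN=0+0+2+0=2 → 12/16 = 0.7500
Highest is class 'other' with F1 score = 0.750.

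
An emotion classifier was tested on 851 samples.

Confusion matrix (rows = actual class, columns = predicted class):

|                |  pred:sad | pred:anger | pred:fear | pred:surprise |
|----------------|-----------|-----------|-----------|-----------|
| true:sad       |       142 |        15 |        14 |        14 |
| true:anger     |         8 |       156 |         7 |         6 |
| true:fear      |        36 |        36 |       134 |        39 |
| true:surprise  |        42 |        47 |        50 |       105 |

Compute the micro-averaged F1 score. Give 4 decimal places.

0.6310

Micro-averaging pools counts across classes: ΣTP=537, ΣFP=314, ΣFN=314.
Micro-F1 score = 2·TP/(2·TP+FP+FN) on pooled counts = 0.6310 (equals overall accuracy in single-label multiclass).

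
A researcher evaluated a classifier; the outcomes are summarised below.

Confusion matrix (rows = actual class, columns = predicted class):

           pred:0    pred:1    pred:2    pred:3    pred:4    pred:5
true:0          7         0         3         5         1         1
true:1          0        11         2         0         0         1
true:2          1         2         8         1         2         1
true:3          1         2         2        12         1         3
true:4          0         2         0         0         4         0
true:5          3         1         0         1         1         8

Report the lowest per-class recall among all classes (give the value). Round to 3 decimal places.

0.412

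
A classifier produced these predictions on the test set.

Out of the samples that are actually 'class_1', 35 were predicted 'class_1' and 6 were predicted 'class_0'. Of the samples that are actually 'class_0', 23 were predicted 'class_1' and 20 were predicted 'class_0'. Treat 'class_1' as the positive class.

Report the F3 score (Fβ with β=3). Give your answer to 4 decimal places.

0.8197

Fβ = (1+β²)·TP / ((1+β²)·TP + β²·FN + FP), with β²=9
= 10·35 / (10·35 + 9·6 + 23) = 0.8197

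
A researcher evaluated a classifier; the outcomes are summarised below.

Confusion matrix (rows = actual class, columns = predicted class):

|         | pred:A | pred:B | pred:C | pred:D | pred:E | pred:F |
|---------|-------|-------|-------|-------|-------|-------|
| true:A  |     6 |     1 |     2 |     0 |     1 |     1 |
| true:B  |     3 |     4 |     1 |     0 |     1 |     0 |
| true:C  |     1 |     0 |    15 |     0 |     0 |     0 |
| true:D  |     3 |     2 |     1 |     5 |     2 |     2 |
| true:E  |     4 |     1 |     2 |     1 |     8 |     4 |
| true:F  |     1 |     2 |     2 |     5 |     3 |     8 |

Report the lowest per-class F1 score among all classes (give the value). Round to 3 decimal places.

0.385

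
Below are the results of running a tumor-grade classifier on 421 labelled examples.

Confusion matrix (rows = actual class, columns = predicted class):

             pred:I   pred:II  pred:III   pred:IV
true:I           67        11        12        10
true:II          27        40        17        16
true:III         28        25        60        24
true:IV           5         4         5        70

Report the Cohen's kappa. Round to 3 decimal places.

0.420

Observed agreement pₒ = trace/N = 237/421 = 0.5629
Expected agreement pₑ = Σ (rowᵢ·colᵢ)/N² = (100·127 + 100·80 + 137·94 + 84·120)/421² = 0.2463
κ = (pₒ − pₑ)/(1 − pₑ) = (0.5629 − 0.2463)/(1 − 0.2463) = 0.420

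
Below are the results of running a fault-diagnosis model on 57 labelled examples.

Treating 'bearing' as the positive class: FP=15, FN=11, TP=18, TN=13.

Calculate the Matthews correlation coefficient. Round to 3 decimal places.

MCC = (TP·TN − FP·FN) / √((TP+FP)(TP+FN)(TN+FP)(TN+FN))
Numerator = 18·13 − 15·11 = 69
Denominator = √(33·29·28·24) = √643104 = 801.9377
MCC = 69 / 801.9377 = 0.086

0.086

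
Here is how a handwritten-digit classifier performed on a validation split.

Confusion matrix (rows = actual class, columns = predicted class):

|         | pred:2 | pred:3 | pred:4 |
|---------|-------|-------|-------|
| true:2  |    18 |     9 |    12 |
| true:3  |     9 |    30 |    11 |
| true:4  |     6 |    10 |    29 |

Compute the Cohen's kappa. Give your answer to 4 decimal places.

Observed agreement pₒ = trace/N = 77/134 = 0.57463
Expected agreement pₑ = Σ (rowᵢ·colᵢ)/N² = (39·33 + 50·49 + 45·52)/134² = 0.33844
κ = (pₒ − pₑ)/(1 − pₑ) = (0.57463 − 0.33844)/(1 − 0.33844) = 0.3570

0.3570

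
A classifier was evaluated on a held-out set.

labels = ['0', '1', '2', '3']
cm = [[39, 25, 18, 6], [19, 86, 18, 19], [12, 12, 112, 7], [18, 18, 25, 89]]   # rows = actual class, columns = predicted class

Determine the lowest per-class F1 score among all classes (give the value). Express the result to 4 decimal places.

0.4432

Per-class F1 score (2·TP/(2·TP+FP+FN)):
  0: TP=39, FP=19+12+18=49, FN=25+18+6=49 → 78/176 = 0.44318
  1: TP=86, FP=25+12+18=55, FN=19+18+19=56 → 172/283 = 0.60777
  2: TP=112, FP=18+18+25=61, FN=12+12+7=31 → 224/316 = 0.70886
  3: TP=89, FP=6+19+7=32, FN=18+18+25=61 → 178/271 = 0.65683
Lowest is class '0' with F1 score = 0.4432.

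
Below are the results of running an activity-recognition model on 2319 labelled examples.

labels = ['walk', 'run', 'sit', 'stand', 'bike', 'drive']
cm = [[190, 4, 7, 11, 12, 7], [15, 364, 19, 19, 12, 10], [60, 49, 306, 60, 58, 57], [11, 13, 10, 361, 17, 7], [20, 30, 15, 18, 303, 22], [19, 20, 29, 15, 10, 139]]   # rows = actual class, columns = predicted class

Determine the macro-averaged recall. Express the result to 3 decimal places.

0.729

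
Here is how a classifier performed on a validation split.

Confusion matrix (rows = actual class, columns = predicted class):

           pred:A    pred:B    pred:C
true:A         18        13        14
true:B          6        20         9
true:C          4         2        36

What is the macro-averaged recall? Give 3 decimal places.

Per-class recall (TP/(TP+FN)):
  A: TP=18, FN=13+14=27 → 18/45 = 0.4000
  B: TP=20, FN=6+9=15 → 20/35 = 0.5714
  C: TP=36, FN=4+2=6 → 36/42 = 0.8571
Macro-recall = mean = (0.4000 + 0.5714 + 0.8571) / 3 = 0.610

0.610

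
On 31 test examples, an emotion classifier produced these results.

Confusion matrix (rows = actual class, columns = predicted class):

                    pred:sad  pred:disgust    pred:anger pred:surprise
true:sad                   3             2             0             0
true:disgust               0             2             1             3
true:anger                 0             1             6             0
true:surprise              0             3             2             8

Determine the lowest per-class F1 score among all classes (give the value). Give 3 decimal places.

Per-class F1 score (2·TP/(2·TP+FP+FN)):
  sad: TP=3, FP=0+0+0=0, FN=2+0+0=2 → 6/8 = 0.7500
  disgust: TP=2, FP=2+1+3=6, FN=0+1+3=4 → 4/14 = 0.2857
  anger: TP=6, FP=0+1+2=3, FN=0+1+0=1 → 12/16 = 0.7500
  surprise: TP=8, FP=0+3+0=3, FN=0+3+2=5 → 16/24 = 0.6667
Lowest is class 'disgust' with F1 score = 0.286.

0.286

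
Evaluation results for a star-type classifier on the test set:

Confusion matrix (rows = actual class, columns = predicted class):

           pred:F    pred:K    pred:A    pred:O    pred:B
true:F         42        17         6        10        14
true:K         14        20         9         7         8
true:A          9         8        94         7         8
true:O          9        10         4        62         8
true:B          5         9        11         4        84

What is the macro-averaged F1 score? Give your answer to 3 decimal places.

0.594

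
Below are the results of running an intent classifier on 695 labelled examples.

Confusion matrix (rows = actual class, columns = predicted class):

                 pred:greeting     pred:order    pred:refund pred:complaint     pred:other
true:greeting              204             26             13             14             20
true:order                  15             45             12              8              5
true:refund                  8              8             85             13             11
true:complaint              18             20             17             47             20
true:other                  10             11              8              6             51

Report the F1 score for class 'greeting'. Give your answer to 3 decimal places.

0.767

Treat 'greeting' as positive and all other classes as negative.
F1 score = 2·TP/(2·TP+FP+FN).
greeting: TP=204, FP=15+8+18+10=51, FN=26+13+14+20=73 → 408/532 = 0.7669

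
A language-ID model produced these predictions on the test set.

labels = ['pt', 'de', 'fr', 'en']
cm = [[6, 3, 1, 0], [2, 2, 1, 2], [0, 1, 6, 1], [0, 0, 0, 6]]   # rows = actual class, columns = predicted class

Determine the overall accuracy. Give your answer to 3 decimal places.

0.645

Accuracy = trace / total = (6+2+6+6=20) / 31 = 20/31 = 0.645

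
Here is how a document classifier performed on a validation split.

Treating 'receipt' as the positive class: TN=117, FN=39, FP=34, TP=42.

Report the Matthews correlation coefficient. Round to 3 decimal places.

0.298

MCC = (TP·TN − FP·FN) / √((TP+FP)(TP+FN)(TN+FP)(TN+FN))
Numerator = 42·117 − 34·39 = 3588
Denominator = √(76·81·151·156) = √145010736 = 12042.0404
MCC = 3588 / 12042.0404 = 0.298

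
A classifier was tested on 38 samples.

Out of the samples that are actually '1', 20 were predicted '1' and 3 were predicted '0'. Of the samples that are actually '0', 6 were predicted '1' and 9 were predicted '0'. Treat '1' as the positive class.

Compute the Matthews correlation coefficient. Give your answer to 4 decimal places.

0.4938

MCC = (TP·TN − FP·FN) / √((TP+FP)(TP+FN)(TN+FP)(TN+FN))
Numerator = 20·9 − 6·3 = 162
Denominator = √(26·23·15·12) = √107640 = 328.0854
MCC = 162 / 328.0854 = 0.4938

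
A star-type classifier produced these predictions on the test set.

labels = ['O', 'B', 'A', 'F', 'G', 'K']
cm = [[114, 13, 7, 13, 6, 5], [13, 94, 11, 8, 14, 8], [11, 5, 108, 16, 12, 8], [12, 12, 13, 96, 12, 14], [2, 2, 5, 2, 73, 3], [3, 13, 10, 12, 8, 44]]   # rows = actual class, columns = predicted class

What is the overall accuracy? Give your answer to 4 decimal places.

0.6596

Accuracy = trace / total = (114+94+108+96+73+44=529) / 802 = 529/802 = 0.6596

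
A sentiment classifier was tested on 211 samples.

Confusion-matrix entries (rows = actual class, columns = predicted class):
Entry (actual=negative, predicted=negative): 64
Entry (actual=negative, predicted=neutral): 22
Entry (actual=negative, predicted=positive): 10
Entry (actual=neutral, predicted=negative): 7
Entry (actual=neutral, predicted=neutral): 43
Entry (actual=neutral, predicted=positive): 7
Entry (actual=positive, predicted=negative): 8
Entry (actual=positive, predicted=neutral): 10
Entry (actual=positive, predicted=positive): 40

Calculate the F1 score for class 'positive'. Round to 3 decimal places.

Treat 'positive' as positive and all other classes as negative.
F1 score = 2·TP/(2·TP+FP+FN).
positive: TP=40, FP=10+7=17, FN=8+10=18 → 80/115 = 0.6957

0.696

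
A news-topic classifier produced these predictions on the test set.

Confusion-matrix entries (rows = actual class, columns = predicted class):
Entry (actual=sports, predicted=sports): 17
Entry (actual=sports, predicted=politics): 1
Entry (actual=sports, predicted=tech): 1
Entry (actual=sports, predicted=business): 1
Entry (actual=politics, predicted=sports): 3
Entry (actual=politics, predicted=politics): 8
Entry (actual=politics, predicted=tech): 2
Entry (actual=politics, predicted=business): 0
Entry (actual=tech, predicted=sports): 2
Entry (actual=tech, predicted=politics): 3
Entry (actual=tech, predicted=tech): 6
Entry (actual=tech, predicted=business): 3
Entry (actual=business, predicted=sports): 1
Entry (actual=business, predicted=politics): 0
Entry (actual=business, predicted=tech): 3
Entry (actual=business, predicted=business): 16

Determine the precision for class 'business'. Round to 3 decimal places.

0.800

Treat 'business' as positive and all other classes as negative.
precision = TP/(TP+FP).
business: TP=16, FP=1+0+3=4 → 16/20 = 0.8000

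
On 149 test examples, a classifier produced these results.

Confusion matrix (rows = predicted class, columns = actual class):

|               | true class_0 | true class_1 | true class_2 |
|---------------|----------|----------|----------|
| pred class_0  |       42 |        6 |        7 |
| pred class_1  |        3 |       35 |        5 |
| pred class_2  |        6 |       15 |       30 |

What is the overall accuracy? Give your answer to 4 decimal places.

0.7181

Accuracy = trace / total = (42+35+30=107) / 149 = 107/149 = 0.7181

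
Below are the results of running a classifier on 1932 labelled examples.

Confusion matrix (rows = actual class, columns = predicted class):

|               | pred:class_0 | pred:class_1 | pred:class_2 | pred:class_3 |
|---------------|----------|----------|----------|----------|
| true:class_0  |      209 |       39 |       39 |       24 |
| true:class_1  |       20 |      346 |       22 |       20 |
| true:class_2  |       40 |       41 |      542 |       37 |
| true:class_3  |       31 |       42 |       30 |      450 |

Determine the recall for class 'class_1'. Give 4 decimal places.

0.8480

Take TP from the diagonal, FP from the rest of the 'class_1' prediction marginal, FN from the rest of the 'class_1' actual marginal.
recall = TP/(TP+FN).
class_1: TP=346, FN=20+22+20=62 → 346/408 = 0.84804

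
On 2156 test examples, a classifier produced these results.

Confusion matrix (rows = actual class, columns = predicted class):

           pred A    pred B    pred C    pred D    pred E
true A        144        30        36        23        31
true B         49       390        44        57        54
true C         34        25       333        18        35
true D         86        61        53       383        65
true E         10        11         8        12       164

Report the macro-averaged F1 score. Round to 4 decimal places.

Per-class F1 score (2·TP/(2·TP+FP+FN)):
  A: TP=144, FP=49+34+86+10=179, FN=30+36+23+31=120 → 288/587 = 0.49063
  B: TP=390, FP=30+25+61+11=127, FN=49+44+57+54=204 → 780/1111 = 0.70207
  C: TP=333, FP=36+44+53+8=141, FN=34+25+18+35=112 → 666/919 = 0.72470
  D: TP=383, FP=23+57+18+12=110, FN=86+61+53+65=265 → 766/1141 = 0.67134
  E: TP=164, FP=31+54+35+65=185, FN=10+11+8+12=41 → 328/554 = 0.59206
Macro-F1 score = mean = (0.49063 + 0.70207 + 0.72470 + 0.67134 + 0.59206) / 5 = 0.6362

0.6362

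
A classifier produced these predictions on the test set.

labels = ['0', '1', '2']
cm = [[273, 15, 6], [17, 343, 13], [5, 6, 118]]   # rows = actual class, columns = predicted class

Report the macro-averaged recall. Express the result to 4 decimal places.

Per-class recall (TP/(TP+FN)):
  0: TP=273, FN=15+6=21 → 273/294 = 0.92857
  1: TP=343, FN=17+13=30 → 343/373 = 0.91957
  2: TP=118, FN=5+6=11 → 118/129 = 0.91473
Macro-recall = mean = (0.92857 + 0.91957 + 0.91473) / 3 = 0.9210

0.9210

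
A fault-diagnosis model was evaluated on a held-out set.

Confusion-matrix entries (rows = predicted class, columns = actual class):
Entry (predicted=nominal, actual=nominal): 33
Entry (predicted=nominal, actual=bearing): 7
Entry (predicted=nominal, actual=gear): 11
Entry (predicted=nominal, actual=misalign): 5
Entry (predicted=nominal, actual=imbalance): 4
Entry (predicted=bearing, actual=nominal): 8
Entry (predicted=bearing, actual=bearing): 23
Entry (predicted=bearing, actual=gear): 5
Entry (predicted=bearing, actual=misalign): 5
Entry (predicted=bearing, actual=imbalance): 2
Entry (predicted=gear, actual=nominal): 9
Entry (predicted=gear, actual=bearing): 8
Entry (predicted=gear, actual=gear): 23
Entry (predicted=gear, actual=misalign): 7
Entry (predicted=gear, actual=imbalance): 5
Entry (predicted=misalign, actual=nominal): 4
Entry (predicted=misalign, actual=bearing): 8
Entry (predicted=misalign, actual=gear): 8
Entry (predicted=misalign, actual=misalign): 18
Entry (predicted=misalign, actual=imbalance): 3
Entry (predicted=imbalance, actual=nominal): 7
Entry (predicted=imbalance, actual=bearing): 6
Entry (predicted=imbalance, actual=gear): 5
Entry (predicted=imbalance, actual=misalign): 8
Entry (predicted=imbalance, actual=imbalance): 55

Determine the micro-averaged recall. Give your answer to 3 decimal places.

Micro-averaging pools counts across classes: ΣTP=152, ΣFP=125, ΣFN=125.
Micro-recall = TP/(TP+FN) on pooled counts = 0.549 (equals overall accuracy in single-label multiclass).

0.549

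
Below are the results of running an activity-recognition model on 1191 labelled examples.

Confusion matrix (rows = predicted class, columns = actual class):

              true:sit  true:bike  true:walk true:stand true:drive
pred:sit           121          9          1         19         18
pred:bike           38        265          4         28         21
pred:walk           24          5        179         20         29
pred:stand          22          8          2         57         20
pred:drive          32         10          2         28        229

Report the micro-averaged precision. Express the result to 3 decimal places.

0.715

Micro-averaging pools counts across classes: ΣTP=851, ΣFP=340, ΣFN=340.
Micro-precision = TP/(TP+FP) on pooled counts = 0.715 (equals overall accuracy in single-label multiclass).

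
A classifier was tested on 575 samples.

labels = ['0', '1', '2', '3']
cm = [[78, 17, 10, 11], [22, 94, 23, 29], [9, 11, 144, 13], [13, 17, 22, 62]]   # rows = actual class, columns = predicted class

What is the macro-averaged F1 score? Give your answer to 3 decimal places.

Per-class F1 score (2·TP/(2·TP+FP+FN)):
  0: TP=78, FP=22+9+13=44, FN=17+10+11=38 → 156/238 = 0.6555
  1: TP=94, FP=17+11+17=45, FN=22+23+29=74 → 188/307 = 0.6124
  2: TP=144, FP=10+23+22=55, FN=9+11+13=33 → 288/376 = 0.7660
  3: TP=62, FP=11+29+13=53, FN=13+17+22=52 → 124/229 = 0.5415
Macro-F1 score = mean = (0.6555 + 0.6124 + 0.7660 + 0.5415) / 4 = 0.644

0.644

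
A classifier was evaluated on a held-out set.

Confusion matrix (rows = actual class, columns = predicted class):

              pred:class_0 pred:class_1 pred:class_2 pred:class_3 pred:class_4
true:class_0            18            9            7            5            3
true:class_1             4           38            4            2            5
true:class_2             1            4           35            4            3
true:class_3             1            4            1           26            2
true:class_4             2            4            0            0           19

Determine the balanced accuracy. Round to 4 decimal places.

Balanced accuracy = mean of per-class recall.
  class_0: recall = 18/42 = 0.42857
  class_1: recall = 38/53 = 0.71698
  class_2: recall = 35/47 = 0.74468
  class_3: recall = 26/34 = 0.76471
  class_4: recall = 19/25 = 0.76000
Mean = (0.42857 + 0.71698 + 0.74468 + 0.76471 + 0.76000) / 5 = 0.6830

0.6830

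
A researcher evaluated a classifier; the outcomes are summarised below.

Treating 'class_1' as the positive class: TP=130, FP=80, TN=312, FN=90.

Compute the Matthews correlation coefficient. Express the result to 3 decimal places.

0.391

MCC = (TP·TN − FP·FN) / √((TP+FP)(TP+FN)(TN+FP)(TN+FN))
Numerator = 130·312 − 80·90 = 33360
Denominator = √(210·220·392·402) = √7280380800 = 85325.1475
MCC = 33360 / 85325.1475 = 0.391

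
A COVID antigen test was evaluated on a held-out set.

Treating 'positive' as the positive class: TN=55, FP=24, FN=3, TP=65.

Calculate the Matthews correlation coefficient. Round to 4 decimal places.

0.6652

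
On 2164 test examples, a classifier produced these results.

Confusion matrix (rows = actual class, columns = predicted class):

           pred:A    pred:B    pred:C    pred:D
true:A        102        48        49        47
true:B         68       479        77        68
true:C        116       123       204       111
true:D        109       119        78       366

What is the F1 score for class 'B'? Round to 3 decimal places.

F1 score = 2·TP/(2·TP+FP+FN).
B: TP=479, FP=48+123+119=290, FN=68+77+68=213 → 958/1461 = 0.6557

0.656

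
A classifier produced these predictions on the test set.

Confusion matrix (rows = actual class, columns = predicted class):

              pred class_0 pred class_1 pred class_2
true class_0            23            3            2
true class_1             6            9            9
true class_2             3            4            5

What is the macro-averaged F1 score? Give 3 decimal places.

Per-class F1 score (2·TP/(2·TP+FP+FN)):
  class_0: TP=23, FP=6+3=9, FN=3+2=5 → 46/60 = 0.7667
  class_1: TP=9, FP=3+4=7, FN=6+9=15 → 18/40 = 0.4500
  class_2: TP=5, FP=2+9=11, FN=3+4=7 → 10/28 = 0.3571
Macro-F1 score = mean = (0.7667 + 0.4500 + 0.3571) / 3 = 0.525

0.525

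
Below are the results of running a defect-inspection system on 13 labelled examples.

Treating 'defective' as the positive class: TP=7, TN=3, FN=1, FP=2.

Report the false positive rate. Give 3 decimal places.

0.400

FPR = FP/(FP+TN) = 2/(2+3) = 0.400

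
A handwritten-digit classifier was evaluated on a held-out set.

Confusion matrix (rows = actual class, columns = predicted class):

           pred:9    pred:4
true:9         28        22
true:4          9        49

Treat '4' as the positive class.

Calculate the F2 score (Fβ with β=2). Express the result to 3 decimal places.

Fβ = (1+β²)·TP / ((1+β²)·TP + β²·FN + FP), with β²=4
= 5·49 / (5·49 + 4·9 + 22) = 0.809

0.809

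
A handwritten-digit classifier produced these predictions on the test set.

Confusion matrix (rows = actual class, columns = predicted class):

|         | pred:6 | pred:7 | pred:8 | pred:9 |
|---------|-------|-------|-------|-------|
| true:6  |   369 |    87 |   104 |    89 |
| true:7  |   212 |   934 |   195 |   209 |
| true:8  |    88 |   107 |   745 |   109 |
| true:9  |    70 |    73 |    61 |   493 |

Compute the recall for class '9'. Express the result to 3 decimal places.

0.707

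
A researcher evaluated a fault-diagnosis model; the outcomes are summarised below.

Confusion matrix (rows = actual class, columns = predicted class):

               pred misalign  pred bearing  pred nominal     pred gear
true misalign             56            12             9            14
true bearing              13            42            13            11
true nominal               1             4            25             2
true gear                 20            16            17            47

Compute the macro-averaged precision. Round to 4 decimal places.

Per-class precision (TP/(TP+FP)):
  misalign: TP=56, FP=13+1+20=34 → 56/90 = 0.62222
  bearing: TP=42, FP=12+4+16=32 → 42/74 = 0.56757
  nominal: TP=25, FP=9+13+17=39 → 25/64 = 0.39063
  gear: TP=47, FP=14+11+2=27 → 47/74 = 0.63514
Macro-precision = mean = (0.62222 + 0.56757 + 0.39063 + 0.63514) / 4 = 0.5539

0.5539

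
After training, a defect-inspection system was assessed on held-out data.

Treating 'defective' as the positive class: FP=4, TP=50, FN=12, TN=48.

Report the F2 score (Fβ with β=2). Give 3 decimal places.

0.828

Fβ = (1+β²)·TP / ((1+β²)·TP + β²·FN + FP), with β²=4
= 5·50 / (5·50 + 4·12 + 4) = 0.828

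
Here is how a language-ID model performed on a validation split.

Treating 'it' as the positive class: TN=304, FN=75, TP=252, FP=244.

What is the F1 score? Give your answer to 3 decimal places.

0.612

Precision = TP/(TP+FP) = 252/496 = 0.5081
Recall = TP/(TP+FN) = 252/327 = 0.7706
F1 = 2·TP/(2·TP+FP+FN) = 504/823 = 0.612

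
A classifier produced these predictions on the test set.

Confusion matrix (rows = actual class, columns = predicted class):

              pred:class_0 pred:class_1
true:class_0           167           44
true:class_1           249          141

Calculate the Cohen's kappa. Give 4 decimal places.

Observed agreement pₒ = trace/N = 308/601 = 0.51248
Expected agreement pₑ = Σ (rowᵢ·colᵢ)/N² = (211·416 + 390·185)/601² = 0.44276
κ = (pₒ − pₑ)/(1 − pₑ) = (0.51248 − 0.44276)/(1 − 0.44276) = 0.1251

0.1251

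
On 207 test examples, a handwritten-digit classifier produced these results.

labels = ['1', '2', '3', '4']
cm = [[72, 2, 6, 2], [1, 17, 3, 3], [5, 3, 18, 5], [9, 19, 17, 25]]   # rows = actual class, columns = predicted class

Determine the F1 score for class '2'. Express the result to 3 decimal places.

0.523

Take TP from the diagonal, FP from the rest of the '2' prediction marginal, FN from the rest of the '2' actual marginal.
F1 score = 2·TP/(2·TP+FP+FN).
2: TP=17, FP=2+3+19=24, FN=1+3+3=7 → 34/65 = 0.5231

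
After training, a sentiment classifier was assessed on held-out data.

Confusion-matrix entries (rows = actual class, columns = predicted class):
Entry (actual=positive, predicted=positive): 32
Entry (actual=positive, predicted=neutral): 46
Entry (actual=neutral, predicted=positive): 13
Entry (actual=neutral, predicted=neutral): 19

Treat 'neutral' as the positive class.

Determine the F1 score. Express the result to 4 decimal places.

Precision = TP/(TP+FP) = 19/65 = 0.2923
Recall = TP/(TP+FN) = 19/32 = 0.5938
F1 = 2·TP/(2·TP+FP+FN) = 38/97 = 0.3918

0.3918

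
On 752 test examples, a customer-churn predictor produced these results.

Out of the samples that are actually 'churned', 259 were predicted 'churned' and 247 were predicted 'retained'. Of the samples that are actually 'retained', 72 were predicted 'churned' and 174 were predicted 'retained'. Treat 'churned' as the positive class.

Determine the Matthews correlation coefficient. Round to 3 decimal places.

MCC = (TP·TN − FP·FN) / √((TP+FP)(TP+FN)(TN+FP)(TN+FN))
Numerator = 259·174 − 72·247 = 27282
Denominator = √(331·506·246·421) = √17345855076 = 131703.6639
MCC = 27282 / 131703.6639 = 0.207

0.207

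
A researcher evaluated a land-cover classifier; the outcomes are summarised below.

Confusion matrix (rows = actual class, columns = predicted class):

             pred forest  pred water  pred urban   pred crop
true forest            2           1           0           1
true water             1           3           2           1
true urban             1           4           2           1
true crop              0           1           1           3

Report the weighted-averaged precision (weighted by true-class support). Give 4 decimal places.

0.4181

Per-class precision (TP/(TP+FP)):
  forest: TP=2, FP=1+1+0=2 → 2/4 = 0.50000
  water: TP=3, FP=1+4+1=6 → 3/9 = 0.33333
  urban: TP=2, FP=0+2+1=3 → 2/5 = 0.40000
  crop: TP=3, FP=1+1+1=3 → 3/6 = 0.50000
Weighted-precision = Σ (supportᵢ/N)·precisionᵢ with N=24: (4/24)·0.50000 + (7/24)·0.33333 + (8/24)·0.40000 + (5/24)·0.50000 = 0.4181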